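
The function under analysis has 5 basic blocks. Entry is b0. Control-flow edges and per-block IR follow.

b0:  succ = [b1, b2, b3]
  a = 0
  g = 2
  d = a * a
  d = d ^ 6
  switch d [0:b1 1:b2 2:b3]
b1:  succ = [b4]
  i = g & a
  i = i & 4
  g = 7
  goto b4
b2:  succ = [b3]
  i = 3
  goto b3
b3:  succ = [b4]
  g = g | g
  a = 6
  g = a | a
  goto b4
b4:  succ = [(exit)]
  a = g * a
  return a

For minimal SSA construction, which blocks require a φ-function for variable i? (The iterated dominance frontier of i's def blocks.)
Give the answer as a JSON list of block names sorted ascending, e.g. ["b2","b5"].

idom tree: b1←b0 b2←b0 b3←b0 b4←b0
Dom at joins:
  b3: preds {b0,b2}: {b0} ∩ {b0,b2} = {b0}; idom=b0
  b4: preds {b1,b3}: {b0,b1} ∩ {b0,b3} = {b0}; idom=b0

DF derivation:
  join b3 pred b0: · stop@b0
  join b3 pred b2: b2 stop@b0
  join b4 pred b1: b1 stop@b0
  join b4 pred b3: b3 stop@b0
  b0 → ∅
  b1 → {b4}
  b2 → {b3}
  b3 → {b4}
  b4 → ∅

φ for i: defs {b1,b2}
  DF⁺ = {b3,b4}

Answer: ["b3", "b4"]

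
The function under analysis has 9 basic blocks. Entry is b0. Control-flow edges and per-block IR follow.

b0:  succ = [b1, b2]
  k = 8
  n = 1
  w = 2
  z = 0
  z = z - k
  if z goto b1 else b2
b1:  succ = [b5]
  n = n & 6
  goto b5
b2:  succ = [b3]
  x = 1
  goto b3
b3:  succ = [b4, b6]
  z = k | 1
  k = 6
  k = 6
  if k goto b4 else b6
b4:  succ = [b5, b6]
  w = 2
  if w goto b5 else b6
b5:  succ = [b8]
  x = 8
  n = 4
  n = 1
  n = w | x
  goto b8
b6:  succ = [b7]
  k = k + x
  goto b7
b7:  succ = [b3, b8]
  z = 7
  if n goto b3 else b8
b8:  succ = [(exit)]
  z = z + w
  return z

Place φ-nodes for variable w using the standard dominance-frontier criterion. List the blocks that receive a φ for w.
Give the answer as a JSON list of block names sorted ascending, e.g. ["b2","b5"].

Answer: ["b3", "b5", "b6", "b8"]

Derivation:
idom tree: b1←b0 b2←b0 b3←b2 b4←b3 b5←b0 b6←b3 b7←b6 b8←b0
Dom∩ at merges:
  b3: preds {b2,b7}: {b0,b2} ∩ {b0,b2,b3,b6,b7} = {b0,b2}; idom=b2
  b5: preds {b1,b4}: {b0,b1} ∩ {b0,b2,b3,b4} = {b0}; idom=b0
  b6: preds {b3,b4}: {b0,b2,b3} ∩ {b0,b2,b3,b4} = {b0,b2,b3}; idom=b3
  b8: preds {b5,b7}: {b0,b5} ∩ {b0,b2,b3,b6,b7} = {b0}; idom=b0

DF derivation:
  join b3 pred b2: · stop@b2
  join b3 pred b7: b7→b6→b3 stop@b2
  join b5 pred b1: b1 stop@b0
  join b5 pred b4: b4→b3→b2 stop@b0
  join b6 pred b3: · stop@b3
  join b6 pred b4: b4 stop@b3
  join b8 pred b5: b5 stop@b0
  join b8 pred b7: b7→b6→b3→b2 stop@b0
  b0 → ∅
  b1 → {b5}
  b2 → {b5,b8}
  b3 → {b3,b5,b8}
  b4 → {b5,b6}
  b5 → {b8}
  b6 → {b3,b8}
  b7 → {b3,b8}
  b8 → ∅

φ for w: defs {b0,b4}
  DF⁺ = {b3,b5,b6,b8}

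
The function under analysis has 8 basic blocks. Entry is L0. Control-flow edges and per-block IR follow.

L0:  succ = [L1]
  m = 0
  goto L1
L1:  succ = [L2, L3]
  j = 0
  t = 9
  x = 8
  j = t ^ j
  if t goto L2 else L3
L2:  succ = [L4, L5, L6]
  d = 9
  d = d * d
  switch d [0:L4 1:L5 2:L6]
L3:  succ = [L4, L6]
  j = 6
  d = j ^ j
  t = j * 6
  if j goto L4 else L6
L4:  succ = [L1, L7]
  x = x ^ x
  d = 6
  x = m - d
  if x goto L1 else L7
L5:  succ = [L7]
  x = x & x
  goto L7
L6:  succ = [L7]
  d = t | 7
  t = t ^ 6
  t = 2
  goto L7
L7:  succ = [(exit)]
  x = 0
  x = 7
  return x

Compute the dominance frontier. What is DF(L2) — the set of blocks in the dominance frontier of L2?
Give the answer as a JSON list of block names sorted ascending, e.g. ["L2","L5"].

idom tree: L1←L0 L2←L1 L3←L1 L4←L1 L5←L2 L6←L1 L7←L1
Dom at joins:
  L1: preds {L0,L4}: {L0} ∩ {L0,L1,L4} = {L0}; idom=L0
  L4: preds {L2,L3}: {L0,L1,L2} ∩ {L0,L1,L3} = {L0,L1}; idom=L1
  L6: preds {L2,L3}: {L0,L1,L2} ∩ {L0,L1,L3} = {L0,L1}; idom=L1
  L7: preds {L4,L5,L6}: {L0,L1,L4} ∩ {L0,L1,L2,L5} ∩ {L0,L1,L6} = {L0,L1}; idom=L1

DF derivation:
  join L1 pred L0: · stop@L0
  join L1 pred L4: L4→L1 stop@L0
  join L4 pred L2: L2 stop@L1
  join L4 pred L3: L3 stop@L1
  join L6 pred L2: L2 stop@L1
  join L6 pred L3: L3 stop@L1
  join L7 pred L4: L4 stop@L1
  join L7 pred L5: L5→L2 stop@L1
  join L7 pred L6: L6 stop@L1
  L0: DF=∅
  L1: DF={L1}
  L2: DF={L4,L6,L7}
  L3: DF={L4,L6}
  L4: DF={L1,L7}
  L5: DF={L7}
  L6: DF={L7}
  L7: DF=∅

DF(L2) = ["L4", "L6", "L7"]

Answer: ["L4", "L6", "L7"]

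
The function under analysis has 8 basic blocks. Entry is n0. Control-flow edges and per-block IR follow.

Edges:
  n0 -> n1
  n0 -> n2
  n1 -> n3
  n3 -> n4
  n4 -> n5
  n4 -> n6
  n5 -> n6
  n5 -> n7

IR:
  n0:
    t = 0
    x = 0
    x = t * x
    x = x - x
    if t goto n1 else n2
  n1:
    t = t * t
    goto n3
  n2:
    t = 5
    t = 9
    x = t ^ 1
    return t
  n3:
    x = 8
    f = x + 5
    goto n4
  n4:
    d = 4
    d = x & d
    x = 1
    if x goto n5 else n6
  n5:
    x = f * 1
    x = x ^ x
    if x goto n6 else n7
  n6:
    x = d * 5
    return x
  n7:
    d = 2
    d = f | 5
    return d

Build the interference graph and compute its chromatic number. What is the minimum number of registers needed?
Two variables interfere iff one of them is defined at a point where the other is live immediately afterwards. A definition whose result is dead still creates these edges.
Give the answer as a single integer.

Block summaries:
  n0: {t,x} / ∅
  n1: {t} / {t}
  n2: {t,x} / ∅
  n3: {f,x} / ∅
  n4: {d,x} / {x}
  n5: {x} / {f}
  n6: {x} / {d}
  n7: {d} / {f}

Live sets:
  n0 li=∅ lo={t}
  n1 li={t} lo=∅
  n2 li=∅ lo=∅
  n3 li=∅ lo={f,x}
  n4 li={f,x} lo={d,f}
  n5 li={d,f} lo={d,f}
  n6 li={d} lo=∅
  n7 li={f} lo=∅

Interfere edges:
  d: {f,x}
  f: {d,x}
  t: {x}
  x: {d,f,t}

Colouring:
  lower bound: {d,f,x} mutually conflict ⇒ χ ≥ 3
  assign d→c1 f→c2 t→c1 x→c0 — no edge inside a register ⇒ χ ≤ 3
  χ = 3

Answer: 3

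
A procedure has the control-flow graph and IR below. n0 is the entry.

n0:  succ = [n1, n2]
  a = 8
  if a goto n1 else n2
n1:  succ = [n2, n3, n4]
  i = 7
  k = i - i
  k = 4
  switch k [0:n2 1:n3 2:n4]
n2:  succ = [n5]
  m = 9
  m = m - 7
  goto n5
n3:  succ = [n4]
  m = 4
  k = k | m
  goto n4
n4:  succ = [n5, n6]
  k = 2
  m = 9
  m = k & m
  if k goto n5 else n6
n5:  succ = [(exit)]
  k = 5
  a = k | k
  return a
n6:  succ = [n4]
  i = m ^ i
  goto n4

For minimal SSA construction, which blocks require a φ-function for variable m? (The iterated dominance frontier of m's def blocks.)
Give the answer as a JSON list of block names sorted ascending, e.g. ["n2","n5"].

idom tree: n1←n0 n2←n0 n3←n1 n4←n1 n5←n0 n6←n4
Dom∩ at merges:
  n2: preds {n0,n1}: {n0} ∩ {n0,n1} = {n0}; idom=n0
  n4: preds {n1,n3,n6}: {n0,n1} ∩ {n0,n1,n3} ∩ {n0,n1,n4,n6} = {n0,n1}; idom=n1
  n5: preds {n2,n4}: {n0,n2} ∩ {n0,n1,n4} = {n0}; idom=n0

Frontier:
  n2←n0: walk · to n0
  n2←n1: walk n1 to n0
  n4←n1: walk · to n1
  n4←n3: walk n3 to n1
  n4←n6: walk n6→n4 to n1
  n5←n2: walk n2 to n0
  n5←n4: walk n4→n1 to n0
  n0 → ∅
  n1 → {n2,n5}
  n2 → {n5}
  n3 → {n4}
  n4 → {n4,n5}
  n5 → ∅
  n6 → {n4}

φ for m: defs {n2,n3,n4}
  DF⁺ = {n4,n5}

Answer: ["n4", "n5"]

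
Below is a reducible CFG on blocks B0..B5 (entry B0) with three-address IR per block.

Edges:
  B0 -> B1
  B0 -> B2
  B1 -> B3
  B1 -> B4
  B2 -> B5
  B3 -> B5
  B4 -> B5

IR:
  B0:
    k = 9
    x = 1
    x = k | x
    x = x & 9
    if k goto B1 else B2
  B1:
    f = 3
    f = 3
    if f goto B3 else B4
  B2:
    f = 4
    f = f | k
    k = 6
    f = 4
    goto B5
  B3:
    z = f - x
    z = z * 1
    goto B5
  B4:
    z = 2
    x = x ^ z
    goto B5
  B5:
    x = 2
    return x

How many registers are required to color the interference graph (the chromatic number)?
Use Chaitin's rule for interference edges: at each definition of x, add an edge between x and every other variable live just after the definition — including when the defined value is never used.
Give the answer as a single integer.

Block summaries:
  B0: def={k,x} ue=∅
  B1: def={f} ue=∅
  B2: def={f,k} ue={k}
  B3: def={z} ue={f,x}
  B4: def={x,z} ue={x}
  B5: def={x} ue=∅

Backward fixpoint:
  B0 li=∅ lo={k,x}
  B1 li={x} lo={f,x}
  B2 li={k} lo=∅
  B3 li={f,x} lo=∅
  B4 li={x} lo=∅
  B5 li=∅ lo=∅

Interfere edges:
  f↔{k,x}
  k↔{f,x}
  x↔{f,k,z}
  z↔{x}

Colouring:
  lower bound: {f,k,x} mutually conflict ⇒ χ ≥ 3
  assign f→R1 k→R2 x→R0 z→R1 — no edge inside a register ⇒ χ ≤ 3
  χ = 3

Answer: 3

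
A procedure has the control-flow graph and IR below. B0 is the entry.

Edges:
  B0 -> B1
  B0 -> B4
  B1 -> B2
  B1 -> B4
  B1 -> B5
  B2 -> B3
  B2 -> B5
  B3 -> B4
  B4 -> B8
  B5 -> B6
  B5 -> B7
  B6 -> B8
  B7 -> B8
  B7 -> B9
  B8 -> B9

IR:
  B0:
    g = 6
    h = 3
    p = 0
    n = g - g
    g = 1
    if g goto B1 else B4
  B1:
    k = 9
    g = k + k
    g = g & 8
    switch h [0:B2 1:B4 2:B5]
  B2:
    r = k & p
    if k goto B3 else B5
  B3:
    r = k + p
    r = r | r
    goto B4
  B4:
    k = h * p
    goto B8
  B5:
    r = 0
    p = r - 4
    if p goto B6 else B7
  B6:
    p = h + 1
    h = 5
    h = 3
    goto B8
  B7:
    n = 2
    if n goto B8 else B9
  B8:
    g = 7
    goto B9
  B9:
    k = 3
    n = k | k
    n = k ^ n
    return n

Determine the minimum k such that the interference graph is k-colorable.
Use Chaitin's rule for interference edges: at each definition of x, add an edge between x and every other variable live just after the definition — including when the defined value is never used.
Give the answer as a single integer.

Answer: 4

Working:
Per-block:
  B0: {g,h,n,p} / ∅
  B1: {g,k} / {h}
  B2: {r} / {k,p}
  B3: {r} / {k,p}
  B4: {k} / {h,p}
  B5: {p,r} / ∅
  B6: {h,p} / {h}
  B7: {n} / ∅
  B8: {g} / ∅
  B9: {k,n} / ∅

Backward fixpoint:
  B0 li=∅ lo={h,p}
  B1 li={h,p} lo={h,k,p}
  B2 li={h,k,p} lo={h,k,p}
  B3 li={h,k,p} lo={h,p}
  B4 li={h,p} lo=∅
  B5 li={h} lo={h}
  B6 li={h} lo=∅
  B7 li=∅ lo=∅
  B8 li=∅ lo=∅
  B9 li=∅ lo=∅

Interfere edges:
  g↔{h,k,p}
  h↔{g,k,n,p,r}
  k↔{g,h,n,p,r}
  n↔{h,k,p}
  p↔{g,h,k,n,r}
  r↔{h,k,p}

Registers:
  clique {g,h,k,p} ⇒ need ≥ 4
  assign g→r3 h→r0 k→r1 n→r3 p→r2 r→r3 — no edge inside a register ⇒ χ ≤ 4
  χ = 4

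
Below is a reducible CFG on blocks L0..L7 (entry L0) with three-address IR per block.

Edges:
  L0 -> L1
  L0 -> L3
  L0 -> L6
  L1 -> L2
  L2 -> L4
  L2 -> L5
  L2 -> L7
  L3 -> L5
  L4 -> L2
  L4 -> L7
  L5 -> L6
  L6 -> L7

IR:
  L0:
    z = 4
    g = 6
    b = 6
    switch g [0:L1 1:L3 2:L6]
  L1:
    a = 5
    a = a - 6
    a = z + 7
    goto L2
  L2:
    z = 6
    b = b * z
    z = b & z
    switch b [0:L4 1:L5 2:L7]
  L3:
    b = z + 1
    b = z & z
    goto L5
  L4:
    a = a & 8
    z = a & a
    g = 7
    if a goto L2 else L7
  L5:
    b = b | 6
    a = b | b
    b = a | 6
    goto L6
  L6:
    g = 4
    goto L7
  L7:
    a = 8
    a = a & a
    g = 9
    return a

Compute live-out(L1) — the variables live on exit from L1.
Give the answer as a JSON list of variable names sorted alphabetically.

def/use:
  L0: {b,g,z} / ∅
  L1: {a} / {z}
  L2: {b,z} / {b}
  L3: {b} / {z}
  L4: {a,g,z} / {a}
  L5: {a,b} / {b}
  L6: {g} / ∅
  L7: {a,g} / ∅

Live sets:
  L0 li=∅ lo={b,z}
  L1 li={b,z} lo={a,b}
  L2 li={a,b} lo={a,b}
  L3 li={z} lo={b}
  L4 li={a,b} lo={a,b}
  L5 li={b} lo=∅
  L6 li=∅ lo=∅
  L7 li=∅ lo=∅

live-out(L1) = ["a", "b"]

Answer: ["a", "b"]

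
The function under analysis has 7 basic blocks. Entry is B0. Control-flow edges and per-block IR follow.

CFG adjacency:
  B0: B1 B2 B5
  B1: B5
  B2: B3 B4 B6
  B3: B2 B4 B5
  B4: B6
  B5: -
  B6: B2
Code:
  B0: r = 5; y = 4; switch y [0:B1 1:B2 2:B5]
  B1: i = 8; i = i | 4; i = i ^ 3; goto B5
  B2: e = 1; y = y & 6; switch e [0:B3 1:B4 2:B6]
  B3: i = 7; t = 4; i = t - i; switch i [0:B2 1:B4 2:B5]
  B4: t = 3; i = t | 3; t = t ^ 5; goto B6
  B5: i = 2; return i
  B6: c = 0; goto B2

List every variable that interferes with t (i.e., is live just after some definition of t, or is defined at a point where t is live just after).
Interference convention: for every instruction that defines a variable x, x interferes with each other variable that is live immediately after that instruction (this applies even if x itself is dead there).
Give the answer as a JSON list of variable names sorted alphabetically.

Block summaries:
  B0: {r,y} / ∅
  B1: {i} / ∅
  B2: {e,y} / {y}
  B3: {i,t} / ∅
  B4: {i,t} / ∅
  B5: {i} / ∅
  B6: {c} / ∅

Live sets:
  B0 li=∅ lo={y}
  B1 li=∅ lo=∅
  B2 li={y} lo={y}
  B3 li={y} lo={y}
  B4 li={y} lo={y}
  B5 li=∅ lo=∅
  B6 li={y} lo={y}

Interference:
  c↔{y}
  e↔{y}
  i↔{t,y}
  r↔∅
  t↔{i,y}
  y↔{c,e,i,t}

N(t) = ["i", "y"]

Answer: ["i", "y"]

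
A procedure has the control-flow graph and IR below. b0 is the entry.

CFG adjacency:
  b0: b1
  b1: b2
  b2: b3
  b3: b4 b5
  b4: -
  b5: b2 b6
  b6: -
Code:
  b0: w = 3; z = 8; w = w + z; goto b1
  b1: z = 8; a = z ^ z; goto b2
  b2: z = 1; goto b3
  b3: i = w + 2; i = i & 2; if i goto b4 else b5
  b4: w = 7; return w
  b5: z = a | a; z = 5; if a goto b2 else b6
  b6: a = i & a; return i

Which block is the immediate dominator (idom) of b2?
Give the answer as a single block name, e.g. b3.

Answer: b1

Working:
idom tree: b1←b0 b2←b1 b3←b2 b4←b3 b5←b3 b6←b5
Dom∩ at merges:
  b2: preds {b1,b5}: {b0,b1} ∩ {b0,b1,b2,b3,b5} = {b0,b1}; idom=b1

idom(b2) = b1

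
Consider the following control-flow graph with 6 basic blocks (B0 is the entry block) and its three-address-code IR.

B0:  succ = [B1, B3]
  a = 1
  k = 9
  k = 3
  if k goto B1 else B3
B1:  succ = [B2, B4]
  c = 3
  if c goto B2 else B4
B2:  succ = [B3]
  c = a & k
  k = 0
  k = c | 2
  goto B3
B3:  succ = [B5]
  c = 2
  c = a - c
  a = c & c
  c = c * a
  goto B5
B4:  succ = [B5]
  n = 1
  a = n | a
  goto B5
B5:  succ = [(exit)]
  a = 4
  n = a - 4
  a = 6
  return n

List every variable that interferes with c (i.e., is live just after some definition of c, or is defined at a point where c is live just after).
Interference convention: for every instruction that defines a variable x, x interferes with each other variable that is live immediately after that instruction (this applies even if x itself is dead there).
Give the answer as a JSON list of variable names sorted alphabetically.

Answer: ["a", "k"]

Working:
def/use:
  B0: {a,k} / ∅
  B1: {c} / ∅
  B2: {c,k} / {a,k}
  B3: {a,c} / {a}
  B4: {a,n} / {a}
  B5: {a,n} / ∅

Live sets:
  B0: in=∅ out={a,k}
  B1: in={a,k} out={a,k}
  B2: in={a,k} out={a}
  B3: in={a} out=∅
  B4: in={a} out=∅
  B5: in=∅ out=∅

Interference:
  a: {c,k,n}
  c: {a,k}
  k: {a,c}
  n: {a}

N(c) = ["a", "k"]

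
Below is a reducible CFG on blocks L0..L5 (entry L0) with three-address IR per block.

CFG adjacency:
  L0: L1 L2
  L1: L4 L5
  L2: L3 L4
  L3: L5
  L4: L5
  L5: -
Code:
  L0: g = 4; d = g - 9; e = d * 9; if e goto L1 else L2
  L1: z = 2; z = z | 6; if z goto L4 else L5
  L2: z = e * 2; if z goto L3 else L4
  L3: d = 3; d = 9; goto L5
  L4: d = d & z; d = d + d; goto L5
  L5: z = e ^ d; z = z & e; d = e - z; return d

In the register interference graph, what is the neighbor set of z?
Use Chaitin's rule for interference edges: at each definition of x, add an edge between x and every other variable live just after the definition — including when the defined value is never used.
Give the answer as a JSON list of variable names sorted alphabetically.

Answer: ["d", "e"]

Working:
Block summaries:
  L0 def {d,e,g} use ∅
  L1 def {z} use ∅
  L2 def {z} use {e}
  L3 def {d} use ∅
  L4 def {d} use {d,z}
  L5 def {d,z} use {d,e}

Live sets:
  L0 li=∅ lo={d,e}
  L1 li={d,e} lo={d,e,z}
  L2 li={d,e} lo={d,e,z}
  L3 li={e} lo={d,e}
  L4 li={d,e,z} lo={d,e}
  L5 li={d,e} lo=∅

Interference:
  d — {e,z}
  e — {d,z}
  g — ∅
  z — {d,e}

N(z) = ["d", "e"]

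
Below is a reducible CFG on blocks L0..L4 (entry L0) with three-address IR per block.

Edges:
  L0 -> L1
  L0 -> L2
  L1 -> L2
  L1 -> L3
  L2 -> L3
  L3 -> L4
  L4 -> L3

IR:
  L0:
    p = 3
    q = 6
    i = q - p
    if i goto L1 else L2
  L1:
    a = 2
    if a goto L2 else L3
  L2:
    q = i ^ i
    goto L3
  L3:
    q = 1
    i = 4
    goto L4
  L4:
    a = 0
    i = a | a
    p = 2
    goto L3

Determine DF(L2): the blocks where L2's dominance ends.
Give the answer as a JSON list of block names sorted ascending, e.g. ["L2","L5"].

Answer: ["L3"]

Derivation:
idom tree: L1←L0 L2←L0 L3←L0 L4←L3
Join-block Dom:
  L2: preds {L0,L1}: {L0} ∩ {L0,L1} = {L0}; idom=L0
  L3: preds {L1,L2,L4}: {L0,L1} ∩ {L0,L2} ∩ {L0,L3,L4} = {L0}; idom=L0

DF derivation:
  L2←L0: walk · to L0
  L2←L1: walk L1 to L0
  L3←L1: walk L1 to L0
  L3←L2: walk L2 to L0
  L3←L4: walk L4→L3 to L0
  L0: DF=∅
  L1: DF={L2,L3}
  L2: DF={L3}
  L3: DF={L3}
  L4: DF={L3}

DF(L2) = ["L3"]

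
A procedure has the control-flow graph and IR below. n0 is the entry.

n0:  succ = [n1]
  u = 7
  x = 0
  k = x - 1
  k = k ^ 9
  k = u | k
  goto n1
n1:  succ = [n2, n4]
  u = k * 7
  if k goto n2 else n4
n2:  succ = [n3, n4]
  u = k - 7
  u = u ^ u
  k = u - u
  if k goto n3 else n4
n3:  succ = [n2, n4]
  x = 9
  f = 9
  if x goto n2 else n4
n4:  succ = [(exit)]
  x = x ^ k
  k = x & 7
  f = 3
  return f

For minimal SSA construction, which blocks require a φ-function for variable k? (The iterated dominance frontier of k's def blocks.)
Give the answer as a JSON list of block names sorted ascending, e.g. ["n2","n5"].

Answer: ["n2", "n4"]

Analysis:
idom tree: n1←n0 n2←n1 n3←n2 n4←n1
Join-block Dom:
  n2: preds {n1,n3}: {n0,n1} ∩ {n0,n1,n2,n3} = {n0,n1}; idom=n1
  n4: preds {n1,n2,n3}: {n0,n1} ∩ {n0,n1,n2} ∩ {n0,n1,n2,n3} = {n0,n1}; idom=n1

DF walk-up:
  n2←n1: walk · to n1
  n2←n3: walk n3→n2 to n1
  n4←n1: walk · to n1
  n4←n2: walk n2 to n1
  n4←n3: walk n3→n2 to n1
  n0: DF=∅
  n1: DF=∅
  n2: DF={n2,n4}
  n3: DF={n2,n4}
  n4: DF=∅

φ for k: defs {n0,n2,n4}
  DF⁺ = {n2,n4}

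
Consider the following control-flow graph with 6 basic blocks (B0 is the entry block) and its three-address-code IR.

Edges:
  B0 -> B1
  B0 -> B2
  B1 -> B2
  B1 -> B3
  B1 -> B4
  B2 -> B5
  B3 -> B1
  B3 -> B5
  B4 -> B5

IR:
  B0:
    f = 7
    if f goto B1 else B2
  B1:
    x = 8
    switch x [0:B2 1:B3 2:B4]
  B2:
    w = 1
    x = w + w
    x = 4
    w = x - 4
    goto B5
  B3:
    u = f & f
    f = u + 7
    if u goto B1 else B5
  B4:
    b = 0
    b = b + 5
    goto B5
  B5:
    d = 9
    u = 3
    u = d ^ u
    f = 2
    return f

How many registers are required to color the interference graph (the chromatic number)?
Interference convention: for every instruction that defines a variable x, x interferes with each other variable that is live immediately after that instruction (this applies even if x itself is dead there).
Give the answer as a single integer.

def/use:
  B0 def {f} use ∅
  B1 def {x} use ∅
  B2 def {w,x} use ∅
  B3 def {f,u} use {f}
  B4 def {b} use ∅
  B5 def {d,f,u} use ∅

Live sets:
  live B0: ∅→{f}
  live B1: {f}→{f}
  live B2: ∅→∅
  live B3: {f}→{f}
  live B4: ∅→∅
  live B5: ∅→∅

Conflict graph:
  b — ∅
  d — {u}
  f — {u,x}
  u — {d,f}
  w — ∅
  x — {f}

Colouring:
  {d,u} pairwise interfere (2-clique) ⇒ χ ≥ 2
  2-colouring: r0={b,d,f,w}  r1={u,x}
  χ = 2

Answer: 2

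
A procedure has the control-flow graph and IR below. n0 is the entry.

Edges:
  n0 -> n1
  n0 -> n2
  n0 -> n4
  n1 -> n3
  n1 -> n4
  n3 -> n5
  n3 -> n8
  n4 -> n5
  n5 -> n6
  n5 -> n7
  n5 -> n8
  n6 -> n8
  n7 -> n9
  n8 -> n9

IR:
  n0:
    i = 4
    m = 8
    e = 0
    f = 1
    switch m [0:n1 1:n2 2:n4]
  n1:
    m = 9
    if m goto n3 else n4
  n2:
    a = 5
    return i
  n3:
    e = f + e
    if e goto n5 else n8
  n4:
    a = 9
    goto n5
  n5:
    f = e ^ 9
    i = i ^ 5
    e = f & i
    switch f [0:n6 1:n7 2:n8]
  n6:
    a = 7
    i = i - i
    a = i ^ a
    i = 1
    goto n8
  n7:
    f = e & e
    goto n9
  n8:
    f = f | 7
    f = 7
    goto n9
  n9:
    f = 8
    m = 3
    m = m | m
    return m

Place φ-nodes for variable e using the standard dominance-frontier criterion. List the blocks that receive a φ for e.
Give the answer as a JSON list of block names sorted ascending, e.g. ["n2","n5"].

idom tree: n1←n0 n2←n0 n3←n1 n4←n0 n5←n0 n6←n5 n7←n5 n8←n0 n9←n0
Dom at joins:
  n4: preds {n0,n1}: {n0} ∩ {n0,n1} = {n0}; idom=n0
  n5: preds {n3,n4}: {n0,n1,n3} ∩ {n0,n4} = {n0}; idom=n0
  n8: preds {n3,n5,n6}: {n0,n1,n3} ∩ {n0,n5} ∩ {n0,n5,n6} = {n0}; idom=n0
  n9: preds {n7,n8}: {n0,n5,n7} ∩ {n0,n8} = {n0}; idom=n0

DF derivation:
  join n4 pred n0: · stop@n0
  join n4 pred n1: n1 stop@n0
  join n5 pred n3: n3→n1 stop@n0
  join n5 pred n4: n4 stop@n0
  join n8 pred n3: n3→n1 stop@n0
  join n8 pred n5: n5 stop@n0
  join n8 pred n6: n6→n5 stop@n0
  join n9 pred n7: n7→n5 stop@n0
  join n9 pred n8: n8 stop@n0
  DF(n0)=∅
  DF(n1)={n4,n5,n8}
  DF(n2)=∅
  DF(n3)={n5,n8}
  DF(n4)={n5}
  DF(n5)={n8,n9}
  DF(n6)={n8}
  DF(n7)={n9}
  DF(n8)={n9}
  DF(n9)=∅

φ for e: defs {n0,n3,n5}
  DF⁺ = {n5,n8,n9}

Answer: ["n5", "n8", "n9"]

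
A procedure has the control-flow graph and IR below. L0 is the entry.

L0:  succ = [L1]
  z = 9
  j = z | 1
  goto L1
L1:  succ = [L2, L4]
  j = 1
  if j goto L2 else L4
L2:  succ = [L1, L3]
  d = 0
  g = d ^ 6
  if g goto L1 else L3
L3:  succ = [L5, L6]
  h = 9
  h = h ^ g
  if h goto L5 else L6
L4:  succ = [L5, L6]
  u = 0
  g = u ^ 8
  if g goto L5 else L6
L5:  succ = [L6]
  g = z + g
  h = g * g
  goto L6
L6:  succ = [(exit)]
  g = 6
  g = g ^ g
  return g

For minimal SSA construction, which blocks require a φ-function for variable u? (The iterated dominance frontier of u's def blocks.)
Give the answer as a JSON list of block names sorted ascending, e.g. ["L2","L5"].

idom tree: L1←L0 L2←L1 L3←L2 L4←L1 L5←L1 L6←L1
Join-block Dom:
  L1: preds {L0,L2}: {L0} ∩ {L0,L1,L2} = {L0}; idom=L0
  L5: preds {L3,L4}: {L0,L1,L2,L3} ∩ {L0,L1,L4} = {L0,L1}; idom=L1
  L6: preds {L3,L4,L5}: {L0,L1,L2,L3} ∩ {L0,L1,L4} ∩ {L0,L1,L5} = {L0,L1}; idom=L1

DF walk-up:
  L1←L0: walk · to L0
  L1←L2: walk L2→L1 to L0
  L5←L3: walk L3→L2 to L1
  L5←L4: walk L4 to L1
  L6←L3: walk L3→L2 to L1
  L6←L4: walk L4 to L1
  L6←L5: walk L5 to L1
  DF(L0)=∅
  DF(L1)={L1}
  DF(L2)={L1,L5,L6}
  DF(L3)={L5,L6}
  DF(L4)={L5,L6}
  DF(L5)={L6}
  DF(L6)=∅

φ for u: defs {L4}
  DF⁺ = {L5,L6}

Answer: ["L5", "L6"]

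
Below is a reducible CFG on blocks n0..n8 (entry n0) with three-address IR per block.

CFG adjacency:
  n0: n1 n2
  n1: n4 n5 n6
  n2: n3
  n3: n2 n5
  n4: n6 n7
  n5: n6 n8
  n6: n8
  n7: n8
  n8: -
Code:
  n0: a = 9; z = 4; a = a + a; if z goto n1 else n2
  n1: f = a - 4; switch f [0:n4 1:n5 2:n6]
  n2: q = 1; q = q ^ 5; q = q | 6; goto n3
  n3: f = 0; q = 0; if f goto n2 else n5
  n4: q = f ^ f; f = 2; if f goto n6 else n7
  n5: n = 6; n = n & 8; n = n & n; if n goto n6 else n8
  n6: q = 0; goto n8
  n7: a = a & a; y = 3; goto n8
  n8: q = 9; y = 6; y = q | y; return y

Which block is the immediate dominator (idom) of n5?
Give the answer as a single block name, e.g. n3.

idom tree: n1←n0 n2←n0 n3←n2 n4←n1 n5←n0 n6←n0 n7←n4 n8←n0
Dom at joins:
  n2: preds {n0,n3}: {n0} ∩ {n0,n2,n3} = {n0}; idom=n0
  n5: preds {n1,n3}: {n0,n1} ∩ {n0,n2,n3} = {n0}; idom=n0
  n6: preds {n1,n4,n5}: {n0,n1} ∩ {n0,n1,n4} ∩ {n0,n5} = {n0}; idom=n0
  n8: preds {n5,n6,n7}: {n0,n5} ∩ {n0,n6} ∩ {n0,n1,n4,n7} = {n0}; idom=n0

idom(n5) = n0

Answer: n0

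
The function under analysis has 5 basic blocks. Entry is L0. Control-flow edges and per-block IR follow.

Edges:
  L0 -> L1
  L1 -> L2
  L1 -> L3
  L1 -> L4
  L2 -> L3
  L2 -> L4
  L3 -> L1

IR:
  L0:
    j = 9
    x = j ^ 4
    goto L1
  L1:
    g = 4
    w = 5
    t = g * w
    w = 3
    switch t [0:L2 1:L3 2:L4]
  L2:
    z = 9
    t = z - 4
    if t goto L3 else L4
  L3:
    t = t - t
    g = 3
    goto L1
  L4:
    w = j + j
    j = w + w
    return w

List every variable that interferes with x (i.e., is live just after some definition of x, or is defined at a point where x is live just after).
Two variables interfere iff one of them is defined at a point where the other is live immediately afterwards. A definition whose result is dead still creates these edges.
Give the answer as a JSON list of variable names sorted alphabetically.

Answer: ["j"]

Working:
Per-block:
  L0 def {j,x} use ∅
  L1 def {g,t,w} use ∅
  L2 def {t,z} use ∅
  L3 def {g,t} use {t}
  L4 def {j,w} use {j}

Backward fixpoint:
  L0: in=∅ out={j}
  L1: in={j} out={j,t}
  L2: in={j} out={j,t}
  L3: in={j,t} out={j}
  L4: in={j} out=∅

Interfere edges:
  g: {j,w}
  j: {g,t,w,x,z}
  t: {j,w}
  w: {g,j,t}
  x: {j}
  z: {j}

N(x) = ["j"]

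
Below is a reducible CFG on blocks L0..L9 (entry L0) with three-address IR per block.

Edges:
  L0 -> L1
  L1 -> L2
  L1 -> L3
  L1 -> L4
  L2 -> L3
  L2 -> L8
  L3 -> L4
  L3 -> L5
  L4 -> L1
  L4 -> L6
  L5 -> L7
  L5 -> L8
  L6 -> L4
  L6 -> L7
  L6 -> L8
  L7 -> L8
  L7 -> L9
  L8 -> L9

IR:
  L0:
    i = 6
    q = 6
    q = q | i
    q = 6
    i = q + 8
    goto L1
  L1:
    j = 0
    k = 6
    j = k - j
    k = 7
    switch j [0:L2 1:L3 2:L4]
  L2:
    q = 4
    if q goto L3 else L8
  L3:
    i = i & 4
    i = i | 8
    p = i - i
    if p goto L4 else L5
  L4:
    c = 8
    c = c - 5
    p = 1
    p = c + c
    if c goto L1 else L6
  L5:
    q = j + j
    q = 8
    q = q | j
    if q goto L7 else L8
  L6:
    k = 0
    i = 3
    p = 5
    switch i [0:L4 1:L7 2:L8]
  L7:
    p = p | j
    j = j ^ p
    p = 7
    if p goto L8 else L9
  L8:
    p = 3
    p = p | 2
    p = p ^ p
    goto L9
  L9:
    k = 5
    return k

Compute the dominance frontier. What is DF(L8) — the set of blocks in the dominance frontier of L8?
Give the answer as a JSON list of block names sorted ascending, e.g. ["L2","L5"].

idom tree: L1←L0 L2←L1 L3←L1 L4←L1 L5←L3 L6←L4 L7←L1 L8←L1 L9←L1
Join-block Dom:
  L1: preds {L0,L4}: {L0} ∩ {L0,L1,L4} = {L0}; idom=L0
  L3: preds {L1,L2}: {L0,L1} ∩ {L0,L1,L2} = {L0,L1}; idom=L1
  L4: preds {L1,L3,L6}: {L0,L1} ∩ {L0,L1,L3} ∩ {L0,L1,L4,L6} = {L0,L1}; idom=L1
  L7: preds {L5,L6}: {L0,L1,L3,L5} ∩ {L0,L1,L4,L6} = {L0,L1}; idom=L1
  L8: preds {L2,L5,L6,L7}: {L0,L1,L2} ∩ {L0,L1,L3,L5} ∩ {L0,L1,L4,L6} ∩ {L0,L1,L7} = {L0,L1}; idom=L1
  L9: preds {L7,L8}: {L0,L1,L7} ∩ {L0,L1,L8} = {L0,L1}; idom=L1

DF walk-up:
  join L1 pred L0: · stop@L0
  join L1 pred L4: L4→L1 stop@L0
  join L3 pred L1: · stop@L1
  join L3 pred L2: L2 stop@L1
  join L4 pred L1: · stop@L1
  join L4 pred L3: L3 stop@L1
  join L4 pred L6: L6→L4 stop@L1
  join L7 pred L5: L5→L3 stop@L1
  join L7 pred L6: L6→L4 stop@L1
  join L8 pred L2: L2 stop@L1
  join L8 pred L5: L5→L3 stop@L1
  join L8 pred L6: L6→L4 stop@L1
  join L8 pred L7: L7 stop@L1
  join L9 pred L7: L7 stop@L1
  join L9 pred L8: L8 stop@L1
  L0: DF=∅
  L1: DF={L1}
  L2: DF={L3,L8}
  L3: DF={L4,L7,L8}
  L4: DF={L1,L4,L7,L8}
  L5: DF={L7,L8}
  L6: DF={L4,L7,L8}
  L7: DF={L8,L9}
  L8: DF={L9}
  L9: DF=∅

DF(L8) = ["L9"]

Answer: ["L9"]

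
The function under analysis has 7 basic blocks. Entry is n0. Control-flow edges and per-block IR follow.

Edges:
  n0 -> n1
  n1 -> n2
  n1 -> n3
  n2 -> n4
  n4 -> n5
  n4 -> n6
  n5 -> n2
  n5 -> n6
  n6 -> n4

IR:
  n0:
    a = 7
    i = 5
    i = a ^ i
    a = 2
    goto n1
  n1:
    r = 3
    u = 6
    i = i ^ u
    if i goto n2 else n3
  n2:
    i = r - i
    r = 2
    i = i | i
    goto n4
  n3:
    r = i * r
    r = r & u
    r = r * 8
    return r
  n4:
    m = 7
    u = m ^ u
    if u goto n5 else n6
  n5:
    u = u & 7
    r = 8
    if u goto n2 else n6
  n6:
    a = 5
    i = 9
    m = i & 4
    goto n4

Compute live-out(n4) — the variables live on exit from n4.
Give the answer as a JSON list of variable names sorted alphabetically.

Answer: ["i", "u"]

Working:
Block summaries:
  n0: def={a,i} ue=∅
  n1: def={i,r,u} ue={i}
  n2: def={i,r} ue={i,r}
  n3: def={r} ue={i,r,u}
  n4: def={m,u} ue={u}
  n5: def={r,u} ue={u}
  n6: def={a,i,m} ue=∅

Live sets:
  live n0: ∅→{i}
  live n1: {i}→{i,r,u}
  live n2: {i,r,u}→{i,u}
  live n3: {i,r,u}→∅
  live n4: {i,u}→{i,u}
  live n5: {i,u}→{i,r,u}
  live n6: {u}→{i,u}

live-out(n4) = ["i", "u"]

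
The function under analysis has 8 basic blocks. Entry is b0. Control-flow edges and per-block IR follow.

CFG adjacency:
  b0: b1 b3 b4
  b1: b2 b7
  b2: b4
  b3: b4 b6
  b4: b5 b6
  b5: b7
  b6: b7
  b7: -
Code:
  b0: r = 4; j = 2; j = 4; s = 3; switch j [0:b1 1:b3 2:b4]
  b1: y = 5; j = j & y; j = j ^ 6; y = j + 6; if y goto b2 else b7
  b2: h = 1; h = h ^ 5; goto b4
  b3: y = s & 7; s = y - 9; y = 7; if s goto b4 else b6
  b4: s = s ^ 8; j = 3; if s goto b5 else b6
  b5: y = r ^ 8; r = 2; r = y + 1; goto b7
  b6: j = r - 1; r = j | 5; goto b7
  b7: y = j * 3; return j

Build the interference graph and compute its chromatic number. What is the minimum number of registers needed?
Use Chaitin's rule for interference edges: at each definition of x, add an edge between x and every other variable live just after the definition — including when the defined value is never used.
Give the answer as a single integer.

def/use:
  b0: def={j,r,s} ue=∅
  b1: def={j,y} ue={j}
  b2: def={h} ue=∅
  b3: def={s,y} ue={s}
  b4: def={j,s} ue={s}
  b5: def={r,y} ue={r}
  b6: def={j,r} ue={r}
  b7: def={y} ue={j}

Live sets:
  b0: in=∅ out={j,r,s}
  b1: in={j,r,s} out={j,r,s}
  b2: in={r,s} out={r,s}
  b3: in={r,s} out={r,s}
  b4: in={r,s} out={j,r}
  b5: in={j,r} out={j}
  b6: in={r} out={j}
  b7: in={j} out=∅

Interfere edges:
  h↔{r,s}
  j↔{r,s,y}
  r↔{h,j,s,y}
  s↔{h,j,r,y}
  y↔{j,r,s}

Colouring:
  clique {j,r,s,y} ⇒ need ≥ 4
  4-colouring: r0={r}  r1={s}  r2={h,j}  r3={y}
  χ = 4

Answer: 4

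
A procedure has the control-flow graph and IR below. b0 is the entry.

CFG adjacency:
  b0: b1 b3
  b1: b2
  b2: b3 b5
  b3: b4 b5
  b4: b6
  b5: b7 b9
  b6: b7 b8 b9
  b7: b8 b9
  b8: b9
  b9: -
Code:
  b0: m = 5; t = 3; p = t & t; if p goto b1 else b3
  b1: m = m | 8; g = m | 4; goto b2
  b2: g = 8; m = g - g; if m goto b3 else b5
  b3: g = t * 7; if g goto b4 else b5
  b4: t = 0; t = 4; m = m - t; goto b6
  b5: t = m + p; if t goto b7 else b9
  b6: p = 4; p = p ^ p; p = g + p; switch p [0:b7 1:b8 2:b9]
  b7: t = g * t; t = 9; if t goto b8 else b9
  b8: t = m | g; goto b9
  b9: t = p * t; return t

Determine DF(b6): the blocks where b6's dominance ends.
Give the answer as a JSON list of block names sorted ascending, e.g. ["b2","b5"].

Answer: ["b7", "b8", "b9"]

Analysis:
idom tree: b1←b0 b2←b1 b3←b0 b4←b3 b5←b0 b6←b4 b7←b0 b8←b0 b9←b0
Dom∩ at merges:
  b3: preds {b0,b2}: {b0} ∩ {b0,b1,b2} = {b0}; idom=b0
  b5: preds {b2,b3}: {b0,b1,b2} ∩ {b0,b3} = {b0}; idom=b0
  b7: preds {b5,b6}: {b0,b5} ∩ {b0,b3,b4,b6} = {b0}; idom=b0
  b8: preds {b6,b7}: {b0,b3,b4,b6} ∩ {b0,b7} = {b0}; idom=b0
  b9: preds {b5,b6,b7,b8}: {b0,b5} ∩ {b0,b3,b4,b6} ∩ {b0,b7} ∩ {b0,b8} = {b0}; idom=b0

DF walk-up:
  b3←b0: walk · to b0
  b3←b2: walk b2→b1 to b0
  b5←b2: walk b2→b1 to b0
  b5←b3: walk b3 to b0
  b7←b5: walk b5 to b0
  b7←b6: walk b6→b4→b3 to b0
  b8←b6: walk b6→b4→b3 to b0
  b8←b7: walk b7 to b0
  b9←b5: walk b5 to b0
  b9←b6: walk b6→b4→b3 to b0
  b9←b7: walk b7 to b0
  b9←b8: walk b8 to b0
  b0 → ∅
  b1 → {b3,b5}
  b2 → {b3,b5}
  b3 → {b5,b7,b8,b9}
  b4 → {b7,b8,b9}
  b5 → {b7,b9}
  b6 → {b7,b8,b9}
  b7 → {b8,b9}
  b8 → {b9}
  b9 → ∅

DF(b6) = ["b7", "b8", "b9"]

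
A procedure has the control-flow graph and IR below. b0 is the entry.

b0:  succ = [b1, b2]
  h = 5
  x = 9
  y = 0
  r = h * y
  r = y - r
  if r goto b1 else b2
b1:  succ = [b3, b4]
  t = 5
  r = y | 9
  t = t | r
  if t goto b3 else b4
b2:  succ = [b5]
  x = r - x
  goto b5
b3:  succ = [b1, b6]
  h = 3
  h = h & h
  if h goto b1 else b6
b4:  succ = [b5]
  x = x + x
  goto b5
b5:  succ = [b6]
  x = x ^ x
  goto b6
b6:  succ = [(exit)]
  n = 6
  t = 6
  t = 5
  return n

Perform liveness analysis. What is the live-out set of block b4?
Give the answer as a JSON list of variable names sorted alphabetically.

Answer: ["x"]

Working:
def/use:
  b0: {h,r,x,y} / ∅
  b1: {r,t} / {y}
  b2: {x} / {r,x}
  b3: {h} / ∅
  b4: {x} / {x}
  b5: {x} / {x}
  b6: {n,t} / ∅

Backward fixpoint:
  b0: in=∅ out={r,x,y}
  b1: in={x,y} out={x,y}
  b2: in={r,x} out={x}
  b3: in={x,y} out={x,y}
  b4: in={x} out={x}
  b5: in={x} out=∅
  b6: in=∅ out=∅

live-out(b4) = ["x"]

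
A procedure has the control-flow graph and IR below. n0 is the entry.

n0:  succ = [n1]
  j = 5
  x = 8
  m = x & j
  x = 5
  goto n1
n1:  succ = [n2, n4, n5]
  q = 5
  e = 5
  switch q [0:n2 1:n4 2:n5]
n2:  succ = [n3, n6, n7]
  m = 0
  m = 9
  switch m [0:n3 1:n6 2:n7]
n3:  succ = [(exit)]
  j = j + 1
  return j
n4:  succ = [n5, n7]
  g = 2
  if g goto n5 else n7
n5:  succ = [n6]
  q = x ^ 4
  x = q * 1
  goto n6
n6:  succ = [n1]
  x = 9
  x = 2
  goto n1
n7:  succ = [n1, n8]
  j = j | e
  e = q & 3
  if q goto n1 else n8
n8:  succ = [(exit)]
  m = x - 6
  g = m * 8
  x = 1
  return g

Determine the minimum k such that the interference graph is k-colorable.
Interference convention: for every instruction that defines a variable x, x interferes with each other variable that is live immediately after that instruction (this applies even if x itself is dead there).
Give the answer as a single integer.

Answer: 5

Analysis:
Block summaries:
  n0 def {j,m,x} use ∅
  n1 def {e,q} use ∅
  n2 def {m} use ∅
  n3 def {j} use {j}
  n4 def {g} use ∅
  n5 def {q,x} use {x}
  n6 def {x} use ∅
  n7 def {e,j} use {e,j,q}
  n8 def {g,m,x} use {x}

Backward fixpoint:
  n0 li=∅ lo={j,x}
  n1 li={j,x} lo={e,j,q,x}
  n2 li={e,j,q,x} lo={e,j,q,x}
  n3 li={j} lo=∅
  n4 li={e,j,q,x} lo={e,j,q,x}
  n5 li={j,x} lo={j}
  n6 li={j} lo={j,x}
  n7 li={e,j,q,x} lo={j,x}
  n8 li={x} lo=∅

Interference:
  e — {g,j,m,q,x}
  g — {e,j,q,x}
  j — {e,g,m,q,x}
  m — {e,j,q,x}
  q — {e,g,j,m,x}
  x — {e,g,j,m,q}

Colouring:
  {e,g,j,q,x} pairwise interfere (5-clique) ⇒ χ ≥ 5
  5-colouring: R0={e}  R1={j}  R2={q}  R3={x}  R4={g,m}
  χ = 5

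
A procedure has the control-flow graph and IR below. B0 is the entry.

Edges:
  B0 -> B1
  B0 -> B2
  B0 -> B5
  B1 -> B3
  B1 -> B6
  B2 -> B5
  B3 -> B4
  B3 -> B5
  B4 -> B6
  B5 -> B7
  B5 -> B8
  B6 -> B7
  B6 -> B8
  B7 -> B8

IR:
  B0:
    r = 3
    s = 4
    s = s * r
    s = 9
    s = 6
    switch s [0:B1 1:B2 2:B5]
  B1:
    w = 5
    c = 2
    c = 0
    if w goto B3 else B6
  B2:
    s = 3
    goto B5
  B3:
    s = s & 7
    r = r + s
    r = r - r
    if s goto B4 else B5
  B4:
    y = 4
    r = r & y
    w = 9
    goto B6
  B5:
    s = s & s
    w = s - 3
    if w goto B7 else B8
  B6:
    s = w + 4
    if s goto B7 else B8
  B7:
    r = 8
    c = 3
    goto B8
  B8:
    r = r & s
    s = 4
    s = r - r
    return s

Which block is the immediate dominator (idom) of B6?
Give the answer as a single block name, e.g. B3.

idom tree: B1←B0 B2←B0 B3←B1 B4←B3 B5←B0 B6←B1 B7←B0 B8←B0
Join-block Dom:
  B5: preds {B0,B2,B3}: {B0} ∩ {B0,B2} ∩ {B0,B1,B3} = {B0}; idom=B0
  B6: preds {B1,B4}: {B0,B1} ∩ {B0,B1,B3,B4} = {B0,B1}; idom=B1
  B7: preds {B5,B6}: {B0,B5} ∩ {B0,B1,B6} = {B0}; idom=B0
  B8: preds {B5,B6,B7}: {B0,B5} ∩ {B0,B1,B6} ∩ {B0,B7} = {B0}; idom=B0

idom(B6) = B1

Answer: B1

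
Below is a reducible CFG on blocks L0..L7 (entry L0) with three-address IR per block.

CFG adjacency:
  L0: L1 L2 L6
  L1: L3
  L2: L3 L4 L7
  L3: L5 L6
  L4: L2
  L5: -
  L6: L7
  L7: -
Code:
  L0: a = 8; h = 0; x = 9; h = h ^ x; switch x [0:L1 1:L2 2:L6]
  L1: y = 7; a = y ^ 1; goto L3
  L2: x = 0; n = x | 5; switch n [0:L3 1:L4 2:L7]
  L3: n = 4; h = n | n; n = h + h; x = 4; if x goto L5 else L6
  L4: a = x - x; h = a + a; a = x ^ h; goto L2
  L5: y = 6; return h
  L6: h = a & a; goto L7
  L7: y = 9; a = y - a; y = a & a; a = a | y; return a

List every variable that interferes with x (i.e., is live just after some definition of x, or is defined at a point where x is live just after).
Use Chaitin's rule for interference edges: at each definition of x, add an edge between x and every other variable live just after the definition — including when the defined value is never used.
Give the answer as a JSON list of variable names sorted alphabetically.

def/use:
  L0: def={a,h,x} ue=∅
  L1: def={a,y} ue=∅
  L2: def={n,x} ue=∅
  L3: def={h,n,x} ue=∅
  L4: def={a,h} ue={x}
  L5: def={y} ue={h}
  L6: def={h} ue={a}
  L7: def={a,y} ue={a}

Live sets:
  L0: in=∅ out={a}
  L1: in=∅ out={a}
  L2: in={a} out={a,x}
  L3: in={a} out={a,h}
  L4: in={x} out={a}
  L5: in={h} out=∅
  L6: in={a} out={a}
  L7: in={a} out=∅

Interfere edges:
  a — {h,n,x,y}
  h — {a,n,x,y}
  n — {a,h,x}
  x — {a,h,n}
  y — {a,h}

N(x) = ["a", "h", "n"]

Answer: ["a", "h", "n"]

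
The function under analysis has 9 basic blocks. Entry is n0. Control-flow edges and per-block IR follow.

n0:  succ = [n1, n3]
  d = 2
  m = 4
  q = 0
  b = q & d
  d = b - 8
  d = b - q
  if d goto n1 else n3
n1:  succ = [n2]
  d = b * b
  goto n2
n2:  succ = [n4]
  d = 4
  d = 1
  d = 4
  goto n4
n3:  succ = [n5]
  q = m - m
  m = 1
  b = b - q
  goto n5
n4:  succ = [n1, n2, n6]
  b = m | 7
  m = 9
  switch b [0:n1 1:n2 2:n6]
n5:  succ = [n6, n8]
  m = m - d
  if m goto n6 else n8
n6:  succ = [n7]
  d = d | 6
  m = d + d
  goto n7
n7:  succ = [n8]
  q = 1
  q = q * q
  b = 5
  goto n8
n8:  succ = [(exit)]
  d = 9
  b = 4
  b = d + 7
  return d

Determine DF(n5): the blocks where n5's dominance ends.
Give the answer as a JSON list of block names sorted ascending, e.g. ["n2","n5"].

Answer: ["n6", "n8"]

Working:
idom tree: n1←n0 n2←n1 n3←n0 n4←n2 n5←n3 n6←n0 n7←n6 n8←n0
Join-block Dom:
  n1: preds {n0,n4}: {n0} ∩ {n0,n1,n2,n4} = {n0}; idom=n0
  n2: preds {n1,n4}: {n0,n1} ∩ {n0,n1,n2,n4} = {n0,n1}; idom=n1
  n6: preds {n4,n5}: {n0,n1,n2,n4} ∩ {n0,n3,n5} = {n0}; idom=n0
  n8: preds {n5,n7}: {n0,n3,n5} ∩ {n0,n6,n7} = {n0}; idom=n0

DF walk-up:
  join n1 pred n0: · stop@n0
  join n1 pred n4: n4→n2→n1 stop@n0
  join n2 pred n1: · stop@n1
  join n2 pred n4: n4→n2 stop@n1
  join n6 pred n4: n4→n2→n1 stop@n0
  join n6 pred n5: n5→n3 stop@n0
  join n8 pred n5: n5→n3 stop@n0
  join n8 pred n7: n7→n6 stop@n0
  n0: DF=∅
  n1: DF={n1,n6}
  n2: DF={n1,n2,n6}
  n3: DF={n6,n8}
  n4: DF={n1,n2,n6}
  n5: DF={n6,n8}
  n6: DF={n8}
  n7: DF={n8}
  n8: DF=∅

DF(n5) = ["n6", "n8"]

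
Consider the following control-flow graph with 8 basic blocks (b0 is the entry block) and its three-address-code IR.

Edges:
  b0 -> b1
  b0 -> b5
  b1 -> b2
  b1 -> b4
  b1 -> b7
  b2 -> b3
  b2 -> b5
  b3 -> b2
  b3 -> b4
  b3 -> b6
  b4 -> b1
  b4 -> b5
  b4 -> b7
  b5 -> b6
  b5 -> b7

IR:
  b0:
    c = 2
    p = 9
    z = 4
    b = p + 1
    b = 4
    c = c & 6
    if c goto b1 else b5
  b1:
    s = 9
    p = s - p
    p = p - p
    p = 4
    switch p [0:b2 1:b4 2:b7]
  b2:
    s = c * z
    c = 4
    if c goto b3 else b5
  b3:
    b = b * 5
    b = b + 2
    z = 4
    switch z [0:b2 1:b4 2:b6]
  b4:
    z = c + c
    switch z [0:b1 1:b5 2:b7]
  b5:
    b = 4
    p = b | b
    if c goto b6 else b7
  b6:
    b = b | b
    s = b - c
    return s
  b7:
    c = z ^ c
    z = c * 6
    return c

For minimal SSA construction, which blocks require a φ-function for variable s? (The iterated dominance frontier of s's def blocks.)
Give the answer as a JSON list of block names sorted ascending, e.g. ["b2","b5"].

Answer: ["b1", "b2", "b4", "b5", "b6", "b7"]

Analysis:
idom tree: b1←b0 b2←b1 b3←b2 b4←b1 b5←b0 b6←b0 b7←b0
Join-block Dom:
  b1: preds {b0,b4}: {b0} ∩ {b0,b1,b4} = {b0}; idom=b0
  b2: preds {b1,b3}: {b0,b1} ∩ {b0,b1,b2,b3} = {b0,b1}; idom=b1
  b4: preds {b1,b3}: {b0,b1} ∩ {b0,b1,b2,b3} = {b0,b1}; idom=b1
  b5: preds {b0,b2,b4}: {b0} ∩ {b0,b1,b2} ∩ {b0,b1,b4} = {b0}; idom=b0
  b6: preds {b3,b5}: {b0,b1,b2,b3} ∩ {b0,b5} = {b0}; idom=b0
  b7: preds {b1,b4,b5}: {b0,b1} ∩ {b0,b1,b4} ∩ {b0,b5} = {b0}; idom=b0

DF derivation:
  join b1 pred b0: · stop@b0
  join b1 pred b4: b4→b1 stop@b0
  join b2 pred b1: · stop@b1
  join b2 pred b3: b3→b2 stop@b1
  join b4 pred b1: · stop@b1
  join b4 pred b3: b3→b2 stop@b1
  join b5 pred b0: · stop@b0
  join b5 pred b2: b2→b1 stop@b0
  join b5 pred b4: b4→b1 stop@b0
  join b6 pred b3: b3→b2→b1 stop@b0
  join b6 pred b5: b5 stop@b0
  join b7 pred b1: b1 stop@b0
  join b7 pred b4: b4→b1 stop@b0
  join b7 pred b5: b5 stop@b0
  DF(b0)=∅
  DF(b1)={b1,b5,b6,b7}
  DF(b2)={b2,b4,b5,b6}
  DF(b3)={b2,b4,b6}
  DF(b4)={b1,b5,b7}
  DF(b5)={b6,b7}
  DF(b6)=∅
  DF(b7)=∅

φ for s: defs {b1,b2,b6}
  DF⁺ = {b1,b2,b4,b5,b6,b7}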